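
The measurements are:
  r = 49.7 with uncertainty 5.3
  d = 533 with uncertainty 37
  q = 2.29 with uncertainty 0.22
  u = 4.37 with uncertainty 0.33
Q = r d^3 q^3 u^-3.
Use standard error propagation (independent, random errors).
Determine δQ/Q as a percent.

Since Q is a product/quotient, work with relative uncertainties:
  (1·δr/r)² = (1×0.107)² = 0.0114;  (3·δd/d)² = (3×0.0694)² = 0.0434;  (3·δq/q)² = (3×0.0961)² = 0.0831;  (-3·δu/u)² = (-3×0.0755)² = 0.0513
δQ/Q = √(0.189) = 0.435

43.5%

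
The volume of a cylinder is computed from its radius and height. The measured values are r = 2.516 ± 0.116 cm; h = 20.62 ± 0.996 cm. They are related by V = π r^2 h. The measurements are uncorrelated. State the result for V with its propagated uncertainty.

410.1 ± 42.7 cm^3

For a monomial V ∝ r^2, h, fractional errors add in quadrature:
  (2·δr/r)² = (2×0.0461)² = 0.00850;  (1·δh/h)² = (1×0.0483)² = 0.00233
δV/V = √(0.0108) = 0.104
V = 410.1 cm^3, so δV = 0.104 × 410.1 = 42.7 cm^3.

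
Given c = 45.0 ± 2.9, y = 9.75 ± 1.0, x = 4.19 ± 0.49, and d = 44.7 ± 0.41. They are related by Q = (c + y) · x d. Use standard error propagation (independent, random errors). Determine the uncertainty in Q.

1330

Let u = c + y = 54.8. δu = √(δc² + δy²) = √(8.41 + 1.00) = 3.07, so δu/u = 0.0560.
Q is then a monomial in u, x, d:
δQ/Q = √((δu/u)² + (1·δx/x)² + (1·δd/d)²) = √(0.00314 + 0.0137 + 8.41e-05) = 0.130
Q = 10300, so δQ = 0.130 × 10300 = 1330.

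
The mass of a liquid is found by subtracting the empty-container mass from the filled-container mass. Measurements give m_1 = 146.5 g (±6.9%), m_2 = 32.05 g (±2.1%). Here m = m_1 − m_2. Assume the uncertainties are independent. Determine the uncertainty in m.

Each term contributes (cᵢ δxᵢ)² to (δm)²:
  (δm_1)² = 102;  (δm_2)² = 0.453
δm = √(103) = 10.1 g

10.1 g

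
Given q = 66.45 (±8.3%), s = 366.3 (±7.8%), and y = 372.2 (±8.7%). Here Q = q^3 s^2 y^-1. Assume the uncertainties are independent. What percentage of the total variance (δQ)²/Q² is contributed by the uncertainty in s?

(δQ/Q)² = (3·δq/q)² + (2·δs/s)² + (-1·δy/y)²
  q term: (3×0.0830)² = 0.0620
  s term: (2×0.0780)² = 0.0243
  y term: (-1×0.0870)² = 0.00757
Total = 0.0939. Share from s = 0.0243/0.0939 = 0.259.

25.9%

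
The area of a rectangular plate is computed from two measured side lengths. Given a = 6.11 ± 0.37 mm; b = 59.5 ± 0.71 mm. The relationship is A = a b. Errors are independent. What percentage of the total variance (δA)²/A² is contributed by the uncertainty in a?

96.3%

(δA/A)² = (1·δa/a)² + (1·δb/b)²
  a term: (1×0.0606)² = 0.00367
  b term: (1×0.0119)² = 0.000142
Total = 0.00381. Share from a = 0.00367/0.00381 = 0.963.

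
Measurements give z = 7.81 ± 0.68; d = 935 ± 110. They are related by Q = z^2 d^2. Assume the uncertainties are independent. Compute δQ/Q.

0.293

Since Q is a product/quotient, work with relative uncertainties:
  (2·δz/z)² = (2×0.0871)² = 0.0303;  (2·δd/d)² = (2×0.118)² = 0.0554
δQ/Q = √(0.0857) = 0.293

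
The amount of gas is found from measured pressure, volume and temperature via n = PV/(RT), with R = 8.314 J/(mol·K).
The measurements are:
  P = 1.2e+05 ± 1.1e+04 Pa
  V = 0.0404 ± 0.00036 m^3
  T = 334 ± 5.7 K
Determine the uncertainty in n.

0.164 mol

n is a product of powers, so relative uncertainties combine in quadrature:
  (1·δP/P)² = (1×0.0917)² = 0.00840;  (1·δV/V)² = (1×0.00891)² = 7.94e-05;  (-1·δT/T)² = (-1×0.0171)² = 0.000291
δn/n = √(0.00877) = 0.0937
n = 1.75 mol, so δn = 0.0937 × 1.75 = 0.164 mol.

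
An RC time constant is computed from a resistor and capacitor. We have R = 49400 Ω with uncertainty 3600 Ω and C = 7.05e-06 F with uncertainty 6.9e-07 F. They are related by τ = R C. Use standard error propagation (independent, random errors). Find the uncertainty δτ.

Products/powers → add relative errors in quadrature, weighted by exponent:
  (1·δR/R)² = (1×0.0729)² = 0.00531;  (1·δC/C)² = (1×0.0979)² = 0.00958
δτ/τ = √(0.0149) = 0.122
τ = 0.348 s, so δτ = 0.122 × 0.348 = 0.0425 s.

0.0425 s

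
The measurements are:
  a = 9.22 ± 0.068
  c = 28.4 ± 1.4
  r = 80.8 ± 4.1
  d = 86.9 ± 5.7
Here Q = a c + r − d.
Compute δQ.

Let p = a·c = 262. δp/p = √((1·δa/a)² + (1·δc/c)²) = √(5.44e-05 + 0.00243) = 0.0498, so δp = 13.1.
Q = p + r − d: δQ = √(δp² + δr² + δd²) = √(170 + 16.8 + 32.5) = 14.8

14.8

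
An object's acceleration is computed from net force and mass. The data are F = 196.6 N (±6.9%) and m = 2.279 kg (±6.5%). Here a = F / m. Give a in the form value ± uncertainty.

86.27 ± 8.18 m/s^2

Each factor contributes (exponent × relative error)² to (δa/a)²:
  (1·δF/F)² = (1×0.0690)² = 0.00476;  (-1·δm/m)² = (-1×0.0650)² = 0.00423
δa/a = √(0.00899) = 0.0948
a = 86.27 m/s^2, so δa = 0.0948 × 86.27 = 8.18 m/s^2.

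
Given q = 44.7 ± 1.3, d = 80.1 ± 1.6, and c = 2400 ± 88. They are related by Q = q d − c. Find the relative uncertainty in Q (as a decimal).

Let p = q·d = 3580. δp/p = √((1·δq/q)² + (1·δd/d)²) = √(0.000846 + 0.000399) = 0.0353, so δp = 126.
Q = p − c: δQ = √(δp² + δc²) = √(16000 + 7740) = 154
Q = 1180, so δQ/Q = 154/1180 = 0.130.

0.130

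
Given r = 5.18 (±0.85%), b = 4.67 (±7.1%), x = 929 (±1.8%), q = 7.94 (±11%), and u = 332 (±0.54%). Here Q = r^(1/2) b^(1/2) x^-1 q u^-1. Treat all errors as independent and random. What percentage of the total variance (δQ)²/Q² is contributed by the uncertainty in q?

88.1%

(δQ/Q)² = (½·δr/r)² + (½·δb/b)² + (-1·δx/x)² + (1·δq/q)² + (-1·δu/u)²
  r term: (0.5×0.00850)² = 1.81e-05
  b term: (0.5×0.0710)² = 0.00126
  x term: (-1×0.0180)² = 0.000324
  q term: (1×0.110)² = 0.0121
  u term: (-1×0.00540)² = 2.92e-05
Total = 0.0137. Share from q = 0.0121/0.0137 = 0.881.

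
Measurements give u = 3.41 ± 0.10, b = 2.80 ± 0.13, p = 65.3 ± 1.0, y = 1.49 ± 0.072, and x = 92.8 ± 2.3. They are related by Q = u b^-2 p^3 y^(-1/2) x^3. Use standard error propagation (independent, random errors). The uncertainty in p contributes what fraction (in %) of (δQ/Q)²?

(δQ/Q)² = (1·δu/u)² + (-2·δb/b)² + (3·δp/p)² + (−½·δy/y)² + (3·δx/x)²
  u term: (1×0.0293)² = 0.000860
  b term: (-2×0.0464)² = 0.00862
  p term: (3×0.0153)² = 0.00211
  y term: (-0.5×0.0483)² = 0.000584
  x term: (3×0.0248)² = 0.00553
Total = 0.0177. Share from p = 0.00211/0.0177 = 0.119.

11.9%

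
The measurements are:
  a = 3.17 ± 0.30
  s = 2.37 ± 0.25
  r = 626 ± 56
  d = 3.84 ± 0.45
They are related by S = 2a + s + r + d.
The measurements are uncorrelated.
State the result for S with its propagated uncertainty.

639 ± 56.0

S is a linear combination, so absolute uncertainties add in quadrature:
  (2·δa)² = 0.360;  (δs)² = 0.0625;  (δr)² = 3140;  (δd)² = 0.203
δS = √(3140) = 56.0
S = 639.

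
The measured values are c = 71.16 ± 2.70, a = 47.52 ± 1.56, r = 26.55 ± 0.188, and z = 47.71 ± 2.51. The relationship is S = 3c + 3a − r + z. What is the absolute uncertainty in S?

9.69

Absolute uncertainties add in quadrature for a linear combination:
  (3·δc)² = 65.6;  (3·δa)² = 21.9;  (δr)² = 0.0353;  (δz)² = 6.30
δS = √(93.8) = 9.69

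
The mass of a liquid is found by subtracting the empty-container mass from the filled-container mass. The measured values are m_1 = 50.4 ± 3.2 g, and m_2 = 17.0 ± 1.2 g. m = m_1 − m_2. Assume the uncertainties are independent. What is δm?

3.42 g

Each term contributes (cᵢ δxᵢ)² to (δm)²:
  (δm_1)² = 10.2;  (δm_2)² = 1.44
δm = √(11.7) = 3.42 g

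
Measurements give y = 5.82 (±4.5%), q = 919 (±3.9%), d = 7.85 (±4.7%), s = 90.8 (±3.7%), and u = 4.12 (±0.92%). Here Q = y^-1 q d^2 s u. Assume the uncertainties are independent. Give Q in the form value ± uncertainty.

(3.64 ± 0.428) × 10^6

Q is a product of powers, so relative uncertainties combine in quadrature:
  (-1·δy/y)² = (-1×0.0450)² = 0.00202;  (1·δq/q)² = (1×0.0390)² = 0.00152;  (2·δd/d)² = (2×0.0470)² = 0.00884;  (1·δs/s)² = (1×0.0370)² = 0.00137;  (1·δu/u)² = (1×0.00920)² = 8.46e-05
δQ/Q = √(0.0138) = 0.118
Q = 3.64e+06, so δQ = 0.118 × 3.64e+06 = 4.28e+05.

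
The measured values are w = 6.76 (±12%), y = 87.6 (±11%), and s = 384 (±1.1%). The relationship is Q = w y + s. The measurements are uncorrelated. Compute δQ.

96.5

Let p = w·y = 592. δp/p = √((1·δw/w)² + (1·δy/y)²) = √(0.0144 + 0.0121) = 0.163, so δp = 96.4.
Q = p + s: δQ = √(δp² + δs²) = √(9290 + 17.8) = 96.5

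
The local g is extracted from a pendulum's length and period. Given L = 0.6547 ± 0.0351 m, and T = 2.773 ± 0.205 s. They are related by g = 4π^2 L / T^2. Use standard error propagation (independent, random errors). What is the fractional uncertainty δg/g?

0.157

Products/powers → add relative errors in quadrature, weighted by exponent:
  (1·δL/L)² = (1×0.0536)² = 0.00287;  (-2·δT/T)² = (-2×0.0739)² = 0.0219
δg/g = √(0.0247) = 0.157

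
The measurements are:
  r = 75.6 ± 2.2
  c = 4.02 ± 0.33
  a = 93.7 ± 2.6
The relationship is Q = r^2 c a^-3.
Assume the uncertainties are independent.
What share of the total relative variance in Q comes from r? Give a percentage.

19.9%

(δQ/Q)² = (2·δr/r)² + (1·δc/c)² + (-3·δa/a)²
  r term: (2×0.0291)² = 0.00339
  c term: (1×0.0821)² = 0.00674
  a term: (-3×0.0277)² = 0.00693
Total = 0.0171. Share from r = 0.00339/0.0171 = 0.199.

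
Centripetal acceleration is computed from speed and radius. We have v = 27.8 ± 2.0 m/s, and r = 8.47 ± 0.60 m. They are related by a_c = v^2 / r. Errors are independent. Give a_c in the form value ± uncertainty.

For a monomial a_c ∝ v^2, r^-1, fractional errors add in quadrature:
  (2·δv/v)² = (2×0.0719)² = 0.0207;  (-1·δr/r)² = (-1×0.0708)² = 0.00502
δa_c/a_c = √(0.0257) = 0.160
a_c = 91.2 m/s^2, so δa_c = 0.160 × 91.2 = 14.6 m/s^2.

91.2 ± 14.6 m/s^2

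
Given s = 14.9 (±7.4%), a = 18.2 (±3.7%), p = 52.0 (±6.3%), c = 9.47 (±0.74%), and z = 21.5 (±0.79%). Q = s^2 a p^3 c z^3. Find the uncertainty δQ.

1.31e+13

Products/powers → add relative errors in quadrature, weighted by exponent:
  (2·δs/s)² = (2×0.0740)² = 0.0219;  (1·δa/a)² = (1×0.0370)² = 0.00137;  (3·δp/p)² = (3×0.0630)² = 0.0357;  (1·δc/c)² = (1×0.00740)² = 5.48e-05;  (3·δz/z)² = (3×0.00790)² = 0.000562
δQ/Q = √(0.0596) = 0.244
Q = 5.35e+13, so δQ = 0.244 × 5.35e+13 = 1.31e+13.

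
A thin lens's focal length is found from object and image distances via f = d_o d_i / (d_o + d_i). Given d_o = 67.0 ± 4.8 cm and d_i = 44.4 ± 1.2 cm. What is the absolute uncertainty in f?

∂f/∂d_o = (d_i/(d_o+d_i))² = 0.159;  ∂f/∂d_i = (d_o/(d_o+d_i))² = 0.362
δf = √((∂f/∂d_o · δd_o)² + (∂f/∂d_i · δd_i)²) = √(0.581 + 0.188) = 0.877 cm

0.877 cm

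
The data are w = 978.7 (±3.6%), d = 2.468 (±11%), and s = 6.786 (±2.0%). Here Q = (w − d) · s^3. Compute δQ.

Let u = w − d = 976.2. δu = √(δw² + δd²) = √(1240 + 0.0737) = 35.2, so δu/u = 0.0361.
Q is then a monomial in u, s:
δQ/Q = √((δu/u)² + (3·δs/s)²) = √(0.00130 + 0.00360) = 0.0700
Q = 305100, so δQ = 0.0700 × 305100 = 21400.

21400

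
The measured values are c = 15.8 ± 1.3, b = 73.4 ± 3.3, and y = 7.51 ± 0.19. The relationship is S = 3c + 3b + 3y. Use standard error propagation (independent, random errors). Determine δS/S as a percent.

3.67%

Sums and differences: (δS)² = Σ (cᵢ δxᵢ)².
  (3·δc)² = 15.2;  (3·δb)² = 98.0;  (3·δy)² = 0.325
δS = √(114) = 10.7
S = 290, so δS/S = 10.7/290 = 0.0367.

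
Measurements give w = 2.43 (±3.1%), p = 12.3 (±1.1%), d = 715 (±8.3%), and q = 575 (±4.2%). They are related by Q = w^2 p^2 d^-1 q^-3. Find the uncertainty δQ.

Since Q is a product/quotient, work with relative uncertainties:
  (2·δw/w)² = (2×0.0310)² = 0.00384;  (2·δp/p)² = (2×0.0110)² = 0.000484;  (-1·δd/d)² = (-1×0.0830)² = 0.00689;  (-3·δq/q)² = (-3×0.0420)² = 0.0159
δQ/Q = √(0.0271) = 0.165
Q = 6.57e-09, so δQ = 0.165 × 6.57e-09 = 1.08e-09.

1.08e-09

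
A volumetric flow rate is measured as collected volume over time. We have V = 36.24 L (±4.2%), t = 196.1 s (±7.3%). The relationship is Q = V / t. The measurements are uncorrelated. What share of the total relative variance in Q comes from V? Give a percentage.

(δQ/Q)² = (1·δV/V)² + (-1·δt/t)²
  V term: (1×0.0420)² = 0.00176
  t term: (-1×0.0730)² = 0.00533
Total = 0.00709. Share from V = 0.00176/0.00709 = 0.249.

24.9%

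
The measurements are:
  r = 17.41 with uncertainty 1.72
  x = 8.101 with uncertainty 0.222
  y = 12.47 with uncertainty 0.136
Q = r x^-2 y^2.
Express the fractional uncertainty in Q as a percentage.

Q is a product of powers, so relative uncertainties combine in quadrature:
  (1·δr/r)² = (1×0.0988)² = 0.00976;  (-2·δx/x)² = (-2×0.0274)² = 0.00300;  (2·δy/y)² = (2×0.0109)² = 0.000476
δQ/Q = √(0.0132) = 0.115

11.5%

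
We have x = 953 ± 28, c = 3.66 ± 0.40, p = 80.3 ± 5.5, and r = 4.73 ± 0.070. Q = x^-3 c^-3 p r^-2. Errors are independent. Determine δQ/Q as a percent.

34.8%

Products/powers → add relative errors in quadrature, weighted by exponent:
  (-3·δx/x)² = (-3×0.0294)² = 0.00777;  (-3·δc/c)² = (-3×0.109)² = 0.107;  (1·δp/p)² = (1×0.0685)² = 0.00469;  (-2·δr/r)² = (-2×0.0148)² = 0.000876
δQ/Q = √(0.121) = 0.348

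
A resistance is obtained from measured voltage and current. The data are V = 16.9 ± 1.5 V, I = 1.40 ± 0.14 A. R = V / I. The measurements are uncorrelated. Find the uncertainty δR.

For a monomial R ∝ V, I^-1, fractional errors add in quadrature:
  (1·δV/V)² = (1×0.0888)² = 0.00788;  (-1·δI/I)² = (-1×0.100)² = 0.0100
δR/R = √(0.0179) = 0.134
R = 12.1 Ω, so δR = 0.134 × 12.1 = 1.61 Ω.

1.61 Ω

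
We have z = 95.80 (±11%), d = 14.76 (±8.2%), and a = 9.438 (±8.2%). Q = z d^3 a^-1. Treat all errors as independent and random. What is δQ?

9190

Relative error in a monomial: (δQ/Q)² = Σ (nᵢ · δxᵢ/xᵢ)².
  (1·δz/z)² = (1×0.110)² = 0.0121;  (3·δd/d)² = (3×0.0820)² = 0.0605;  (-1·δa/a)² = (-1×0.0820)² = 0.00672
δQ/Q = √(0.0793) = 0.282
Q = 32640, so δQ = 0.282 × 32640 = 9190.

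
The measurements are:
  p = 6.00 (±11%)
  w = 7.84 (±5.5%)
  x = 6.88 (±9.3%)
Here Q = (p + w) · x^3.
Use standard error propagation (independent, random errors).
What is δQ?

1280

Let u = p + w = 13.8. δu = √(δp² + δw²) = √(0.436 + 0.186) = 0.788, so δu/u = 0.0570.
Q is then a monomial in u, x:
δQ/Q = √((δu/u)² + (3·δx/x)²) = √(0.00324 + 0.0778) = 0.285
Q = 4510, so δQ = 0.285 × 4510 = 1280.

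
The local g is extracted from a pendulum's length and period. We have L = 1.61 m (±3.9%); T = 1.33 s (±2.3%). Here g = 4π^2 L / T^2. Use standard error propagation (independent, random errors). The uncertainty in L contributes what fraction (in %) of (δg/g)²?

(δg/g)² = (1·δL/L)² + (-2·δT/T)²
  L term: (1×0.0390)² = 0.00152
  T term: (-2×0.0230)² = 0.00212
Total = 0.00364. Share from L = 0.00152/0.00364 = 0.418.

41.8%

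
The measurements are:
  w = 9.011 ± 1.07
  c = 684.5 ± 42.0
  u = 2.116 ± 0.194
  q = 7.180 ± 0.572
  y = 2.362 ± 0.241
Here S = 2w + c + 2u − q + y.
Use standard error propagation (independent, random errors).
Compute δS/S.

0.0599

Sums and differences: (δS)² = Σ (cᵢ δxᵢ)².
  (2·δw)² = 4.58;  (δc)² = 1760;  (2·δu)² = 0.151;  (δq)² = 0.327;  (δy)² = 0.0581
δS = √(1770) = 42.1
S = 701.9, so δS/S = 42.1/701.9 = 0.0599.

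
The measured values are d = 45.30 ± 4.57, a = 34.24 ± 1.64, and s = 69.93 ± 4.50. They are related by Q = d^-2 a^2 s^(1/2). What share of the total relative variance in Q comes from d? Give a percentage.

79.9%

(δQ/Q)² = (-2·δd/d)² + (2·δa/a)² + (½·δs/s)²
  d term: (-2×0.101)² = 0.0407
  a term: (2×0.0479)² = 0.00918
  s term: (0.5×0.0644)² = 0.00104
Total = 0.0509. Share from d = 0.0407/0.0509 = 0.799.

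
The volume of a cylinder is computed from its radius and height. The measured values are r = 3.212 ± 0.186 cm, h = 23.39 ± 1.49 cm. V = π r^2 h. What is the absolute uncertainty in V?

100 cm^3

For a monomial V ∝ r^2, h, fractional errors add in quadrature:
  (2·δr/r)² = (2×0.0579)² = 0.0134;  (1·δh/h)² = (1×0.0637)² = 0.00406
δV/V = √(0.0175) = 0.132
V = 758.1 cm^3, so δV = 0.132 × 758.1 = 100 cm^3.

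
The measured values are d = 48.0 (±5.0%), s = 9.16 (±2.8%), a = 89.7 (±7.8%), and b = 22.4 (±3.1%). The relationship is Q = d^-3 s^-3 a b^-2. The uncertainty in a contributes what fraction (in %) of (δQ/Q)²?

(δQ/Q)² = (-3·δd/d)² + (-3·δs/s)² + (1·δa/a)² + (-2·δb/b)²
  d term: (-3×0.0500)² = 0.0225
  s term: (-3×0.0280)² = 0.00706
  a term: (1×0.0780)² = 0.00608
  b term: (-2×0.0310)² = 0.00384
Total = 0.0395. Share from a = 0.00608/0.0395 = 0.154.

15.4%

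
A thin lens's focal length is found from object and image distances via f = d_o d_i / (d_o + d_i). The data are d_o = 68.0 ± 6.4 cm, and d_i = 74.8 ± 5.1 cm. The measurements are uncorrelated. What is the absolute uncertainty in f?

∂f/∂d_o = (d_i/(d_o+d_i))² = 0.274;  ∂f/∂d_i = (d_o/(d_o+d_i))² = 0.227
δf = √((∂f/∂d_o · δd_o)² + (∂f/∂d_i · δd_i)²) = √(3.08 + 1.34) = 2.10 cm

2.10 cm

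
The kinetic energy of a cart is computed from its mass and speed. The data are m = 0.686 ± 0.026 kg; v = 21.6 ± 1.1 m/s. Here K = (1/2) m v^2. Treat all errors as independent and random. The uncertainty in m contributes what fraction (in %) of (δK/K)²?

(δK/K)² = (1·δm/m)² + (2·δv/v)²
  m term: (1×0.0379)² = 0.00144
  v term: (2×0.0509)² = 0.0104
Total = 0.0118. Share from m = 0.00144/0.0118 = 0.122.

12.2%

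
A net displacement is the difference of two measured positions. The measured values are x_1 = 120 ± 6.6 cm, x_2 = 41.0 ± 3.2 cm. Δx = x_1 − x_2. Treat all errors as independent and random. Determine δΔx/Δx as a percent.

9.28%

For a sum/difference, combine absolute errors in quadrature:
  (δx_1)² = 43.6;  (δx_2)² = 10.2
δΔx = √(53.8) = 7.33 cm
Δx = 79.0 cm, so δΔx/Δx = 7.33/79.0 = 0.0928.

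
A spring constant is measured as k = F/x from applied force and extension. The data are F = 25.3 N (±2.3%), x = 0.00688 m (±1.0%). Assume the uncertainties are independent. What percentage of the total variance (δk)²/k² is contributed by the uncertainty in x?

(δk/k)² = (1·δF/F)² + (-1·δx/x)²
  F term: (1×0.0230)² = 0.000529
  x term: (-1×0.0100)² = 0.000100
Total = 0.000629. Share from x = 0.000100/0.000629 = 0.159.

15.9%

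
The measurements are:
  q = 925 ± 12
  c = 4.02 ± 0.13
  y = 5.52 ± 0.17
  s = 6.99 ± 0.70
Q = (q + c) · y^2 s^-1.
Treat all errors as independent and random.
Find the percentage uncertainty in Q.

11.8%

Let u = q + c = 929. δu = √(δq² + δc²) = √(144 + 0.0169) = 12.0, so δu/u = 0.0129.
Q is then a monomial in u, y, s:
δQ/Q = √((δu/u)² + (2·δy/y)² + (-1·δs/s)²) = √(0.000167 + 0.00379 + 0.0100) = 0.118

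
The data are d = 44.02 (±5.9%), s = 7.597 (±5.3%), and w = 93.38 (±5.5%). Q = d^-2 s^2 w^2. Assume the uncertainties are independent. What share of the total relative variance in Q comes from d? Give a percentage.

37.4%

(δQ/Q)² = (-2·δd/d)² + (2·δs/s)² + (2·δw/w)²
  d term: (-2×0.0590)² = 0.0139
  s term: (2×0.0530)² = 0.0112
  w term: (2×0.0550)² = 0.0121
Total = 0.0373. Share from d = 0.0139/0.0373 = 0.374.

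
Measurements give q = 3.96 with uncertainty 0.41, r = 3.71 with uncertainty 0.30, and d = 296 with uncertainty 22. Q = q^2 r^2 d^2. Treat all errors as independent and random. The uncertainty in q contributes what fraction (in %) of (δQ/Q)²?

47.1%

(δQ/Q)² = (2·δq/q)² + (2·δr/r)² + (2·δd/d)²
  q term: (2×0.104)² = 0.0429
  r term: (2×0.0809)² = 0.0262
  d term: (2×0.0743)² = 0.0221
Total = 0.0911. Share from q = 0.0429/0.0911 = 0.471.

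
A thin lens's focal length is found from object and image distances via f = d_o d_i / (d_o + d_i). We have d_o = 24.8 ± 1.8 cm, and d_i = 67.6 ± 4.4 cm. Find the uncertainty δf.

∂f/∂d_o = (d_i/(d_o+d_i))² = 0.535;  ∂f/∂d_i = (d_o/(d_o+d_i))² = 0.0720
δf = √((∂f/∂d_o · δd_o)² + (∂f/∂d_i · δd_i)²) = √(0.928 + 0.100) = 1.01 cm

1.01 cm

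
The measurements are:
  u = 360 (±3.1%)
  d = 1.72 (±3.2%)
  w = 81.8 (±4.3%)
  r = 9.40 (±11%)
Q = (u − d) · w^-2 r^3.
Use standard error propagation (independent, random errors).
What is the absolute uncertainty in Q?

15.2

Let h = u − d = 358. δh = √(δu² + δd²) = √(125 + 0.00303) = 11.2, so δh/h = 0.0311.
Q is then a monomial in h, w, r:
δQ/Q = √((δh/h)² + (-2·δw/w)² + (3·δr/r)²) = √(0.000970 + 0.00740 + 0.109) = 0.342
Q = 44.5, so δQ = 0.342 × 44.5 = 15.2.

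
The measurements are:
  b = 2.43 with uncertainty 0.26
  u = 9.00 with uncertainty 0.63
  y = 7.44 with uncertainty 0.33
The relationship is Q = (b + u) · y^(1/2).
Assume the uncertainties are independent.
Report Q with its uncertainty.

31.2 ± 1.98

Let w = b + u = 11.4. δw = √(δb² + δu²) = √(0.0676 + 0.397) = 0.682, so δw/w = 0.0596.
Q is then a monomial in w, y:
δQ/Q = √((δw/w)² + (½·δy/y)²) = √(0.00356 + 0.000492) = 0.0636
Q = 31.2, so δQ = 0.0636 × 31.2 = 1.98.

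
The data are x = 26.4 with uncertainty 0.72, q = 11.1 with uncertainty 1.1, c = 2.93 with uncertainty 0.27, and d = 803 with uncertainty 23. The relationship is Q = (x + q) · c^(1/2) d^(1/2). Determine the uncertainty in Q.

108

Let u = x + q = 37.5. δu = √(δx² + δq²) = √(0.518 + 1.21) = 1.31, so δu/u = 0.0351.
Q is then a monomial in u, c, d:
δQ/Q = √((δu/u)² + (½·δc/c)² + (½·δd/d)²) = √(0.00123 + 0.00212 + 0.000205) = 0.0596
Q = 1820, so δQ = 0.0596 × 1820 = 108.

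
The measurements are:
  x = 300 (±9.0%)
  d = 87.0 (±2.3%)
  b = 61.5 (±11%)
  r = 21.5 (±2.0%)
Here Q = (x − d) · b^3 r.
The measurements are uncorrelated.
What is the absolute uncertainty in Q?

3.77e+08

Let u = x − d = 213. δu = √(δx² + δd²) = √(729 + 4.00) = 27.1, so δu/u = 0.127.
Q is then a monomial in u, b, r:
δQ/Q = √((δu/u)² + (3·δb/b)² + (1·δr/r)²) = √(0.0162 + 0.109 + 0.000400) = 0.354
Q = 1.07e+09, so δQ = 0.354 × 1.07e+09 = 3.77e+08.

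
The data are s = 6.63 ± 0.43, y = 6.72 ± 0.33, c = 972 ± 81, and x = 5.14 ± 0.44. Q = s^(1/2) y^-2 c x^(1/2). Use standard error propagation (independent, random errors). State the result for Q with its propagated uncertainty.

Since Q is a product/quotient, work with relative uncertainties:
  (½·δs/s)² = (0.5×0.0649)² = 0.00105;  (-2·δy/y)² = (-2×0.0491)² = 0.00965;  (1·δc/c)² = (1×0.0833)² = 0.00694;  (½·δx/x)² = (0.5×0.0856)² = 0.00183
δQ/Q = √(0.0195) = 0.140
Q = 126, so δQ = 0.140 × 126 = 17.5.

126 ± 17.5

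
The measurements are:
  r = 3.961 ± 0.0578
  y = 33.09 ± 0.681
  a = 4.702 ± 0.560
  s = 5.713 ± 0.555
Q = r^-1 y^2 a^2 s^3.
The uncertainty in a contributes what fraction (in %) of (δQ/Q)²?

39.5%

(δQ/Q)² = (-1·δr/r)² + (2·δy/y)² + (2·δa/a)² + (3·δs/s)²
  r term: (-1×0.0146)² = 0.000213
  y term: (2×0.0206)² = 0.00169
  a term: (2×0.119)² = 0.0567
  s term: (3×0.0971)² = 0.0849
Total = 0.144. Share from a = 0.0567/0.144 = 0.395.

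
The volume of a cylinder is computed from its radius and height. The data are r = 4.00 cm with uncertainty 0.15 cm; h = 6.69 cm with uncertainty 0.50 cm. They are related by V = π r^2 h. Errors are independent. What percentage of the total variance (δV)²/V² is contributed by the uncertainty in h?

49.8%

(δV/V)² = (2·δr/r)² + (1·δh/h)²
  r term: (2×0.0375)² = 0.00562
  h term: (1×0.0747)² = 0.00559
Total = 0.0112. Share from h = 0.00559/0.0112 = 0.498.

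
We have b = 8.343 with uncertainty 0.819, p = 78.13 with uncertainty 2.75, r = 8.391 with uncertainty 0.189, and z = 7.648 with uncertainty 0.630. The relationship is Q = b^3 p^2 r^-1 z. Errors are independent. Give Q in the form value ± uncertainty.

Products/powers → add relative errors in quadrature, weighted by exponent:
  (3·δb/b)² = (3×0.0982)² = 0.0867;  (2·δp/p)² = (2×0.0352)² = 0.00496;  (-1·δr/r)² = (-1×0.0225)² = 0.000507;  (1·δz/z)² = (1×0.0824)² = 0.00679
δQ/Q = √(0.0990) = 0.315
Q = 3.231e+06, so δQ = 0.315 × 3.231e+06 = 1.02e+06.

(3.231 ± 1.02) × 10^6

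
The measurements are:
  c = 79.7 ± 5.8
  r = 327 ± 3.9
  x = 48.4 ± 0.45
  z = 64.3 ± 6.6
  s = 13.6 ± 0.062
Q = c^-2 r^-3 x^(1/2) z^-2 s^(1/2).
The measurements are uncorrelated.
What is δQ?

Each factor contributes (exponent × relative error)² to (δQ/Q)²:
  (-2·δc/c)² = (-2×0.0728)² = 0.0212;  (-3·δr/r)² = (-3×0.0119)² = 0.00128;  (½·δx/x)² = (0.5×0.00930)² = 2.16e-05;  (-2·δz/z)² = (-2×0.103)² = 0.0421;  (½·δs/s)² = (0.5×0.00456)² = 5.2e-06
δQ/Q = √(0.0646) = 0.254
Q = 2.79e-14, so δQ = 0.254 × 2.79e-14 = 7.1e-15.

7.1e-15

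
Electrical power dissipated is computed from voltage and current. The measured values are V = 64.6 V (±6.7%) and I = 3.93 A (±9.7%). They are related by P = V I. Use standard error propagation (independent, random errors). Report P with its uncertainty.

Since P is a product/quotient, work with relative uncertainties:
  (1·δV/V)² = (1×0.0670)² = 0.00449;  (1·δI/I)² = (1×0.0970)² = 0.00941
δP/P = √(0.0139) = 0.118
P = 254 W, so δP = 0.118 × 254 = 29.9 W.

254 ± 29.9 W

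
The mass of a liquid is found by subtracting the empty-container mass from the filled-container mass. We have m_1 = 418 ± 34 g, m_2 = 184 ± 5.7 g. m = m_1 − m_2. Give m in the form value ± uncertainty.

234 ± 34.5 g

m is a linear combination, so absolute uncertainties add in quadrature:
  (δm_1)² = 1160;  (δm_2)² = 32.5
δm = √(1190) = 34.5 g
m = 234 g.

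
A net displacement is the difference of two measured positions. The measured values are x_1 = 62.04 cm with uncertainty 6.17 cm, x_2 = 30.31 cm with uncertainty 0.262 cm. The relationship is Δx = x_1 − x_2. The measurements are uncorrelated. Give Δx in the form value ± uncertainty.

31.73 ± 6.18 cm

Absolute uncertainties add in quadrature for a linear combination:
  (δx_1)² = 38.1;  (δx_2)² = 0.0686
δΔx = √(38.1) = 6.18 cm
Δx = 31.73 cm.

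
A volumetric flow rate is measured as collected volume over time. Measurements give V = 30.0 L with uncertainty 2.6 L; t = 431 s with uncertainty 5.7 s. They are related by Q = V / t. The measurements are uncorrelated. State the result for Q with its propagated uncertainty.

Products/powers → add relative errors in quadrature, weighted by exponent:
  (1·δV/V)² = (1×0.0867)² = 0.00751;  (-1·δt/t)² = (-1×0.0132)² = 0.000175
δQ/Q = √(0.00769) = 0.0877
Q = 0.0696 L/s, so δQ = 0.0877 × 0.0696 = 0.00610 L/s.

0.0696 ± 0.00610 L/s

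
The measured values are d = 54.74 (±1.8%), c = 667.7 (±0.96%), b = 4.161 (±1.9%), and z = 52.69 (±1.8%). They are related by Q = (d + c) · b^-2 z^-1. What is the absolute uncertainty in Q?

Let u = d + c = 722.4. δu = √(δd² + δc²) = √(0.971 + 41.1) = 6.49, so δu/u = 0.00898.
Q is then a monomial in u, b, z:
δQ/Q = √((δu/u)² + (-2·δb/b)² + (-1·δz/z)²) = √(8.06e-05 + 0.00144 + 0.000324) = 0.0430
Q = 0.7919, so δQ = 0.0430 × 0.7919 = 0.0340.

0.0340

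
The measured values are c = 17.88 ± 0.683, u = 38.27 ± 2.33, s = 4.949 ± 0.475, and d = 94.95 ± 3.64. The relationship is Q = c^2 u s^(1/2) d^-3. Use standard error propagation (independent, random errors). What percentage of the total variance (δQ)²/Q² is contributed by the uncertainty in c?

(δQ/Q)² = (2·δc/c)² + (1·δu/u)² + (½·δs/s)² + (-3·δd/d)²
  c term: (2×0.0382)² = 0.00584
  u term: (1×0.0609)² = 0.00371
  s term: (0.5×0.0960)² = 0.00230
  d term: (-3×0.0383)² = 0.0132
Total = 0.0251. Share from c = 0.00584/0.0251 = 0.233.

23.3%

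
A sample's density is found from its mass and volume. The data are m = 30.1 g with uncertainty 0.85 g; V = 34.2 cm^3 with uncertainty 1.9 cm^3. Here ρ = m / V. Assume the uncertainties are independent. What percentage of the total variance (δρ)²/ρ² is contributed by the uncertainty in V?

79.5%

(δρ/ρ)² = (1·δm/m)² + (-1·δV/V)²
  m term: (1×0.0282)² = 0.000797
  V term: (-1×0.0556)² = 0.00309
Total = 0.00388. Share from V = 0.00309/0.00388 = 0.795.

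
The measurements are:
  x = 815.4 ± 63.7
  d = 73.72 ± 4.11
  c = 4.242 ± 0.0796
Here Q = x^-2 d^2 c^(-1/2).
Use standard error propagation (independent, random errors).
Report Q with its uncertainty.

Products/powers → add relative errors in quadrature, weighted by exponent:
  (-2·δx/x)² = (-2×0.0781)² = 0.0244;  (2·δd/d)² = (2×0.0558)² = 0.0124;  (−½·δc/c)² = (-0.5×0.0188)² = 8.8e-05
δQ/Q = √(0.0369) = 0.192
Q = 0.003969, so δQ = 0.192 × 0.003969 = 0.000763.

0.003969 ± 0.000763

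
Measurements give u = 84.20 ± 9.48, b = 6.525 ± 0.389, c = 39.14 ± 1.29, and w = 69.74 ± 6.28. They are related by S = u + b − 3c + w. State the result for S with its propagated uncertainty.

Each term contributes (cᵢ δxᵢ)² to (δS)²:
  (δu)² = 89.9;  (δb)² = 0.151;  (3·δc)² = 15.0;  (δw)² = 39.4
δS = √(144) = 12.0
S = 43.04.

43.04 ± 12.0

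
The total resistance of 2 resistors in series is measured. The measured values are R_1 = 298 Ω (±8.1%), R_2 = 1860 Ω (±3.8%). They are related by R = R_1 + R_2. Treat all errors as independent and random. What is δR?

74.7 Ω

R is a linear combination, so absolute uncertainties add in quadrature:
  (δR_1)² = 583;  (δR_2)² = 5000
δR = √(5580) = 74.7 Ω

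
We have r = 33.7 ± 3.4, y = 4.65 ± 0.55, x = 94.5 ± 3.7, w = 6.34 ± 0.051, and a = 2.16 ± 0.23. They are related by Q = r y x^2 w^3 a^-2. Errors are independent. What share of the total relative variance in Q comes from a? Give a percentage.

59.5%

(δQ/Q)² = (1·δr/r)² + (1·δy/y)² + (2·δx/x)² + (3·δw/w)² + (-2·δa/a)²
  r term: (1×0.101)² = 0.0102
  y term: (1×0.118)² = 0.0140
  x term: (2×0.0392)² = 0.00613
  w term: (3×0.00804)² = 0.000582
  a term: (-2×0.106)² = 0.0454
Total = 0.0762. Share from a = 0.0454/0.0762 = 0.595.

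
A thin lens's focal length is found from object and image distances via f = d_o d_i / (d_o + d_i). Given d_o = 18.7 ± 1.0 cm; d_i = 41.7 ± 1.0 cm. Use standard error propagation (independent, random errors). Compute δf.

∂f/∂d_o = (d_i/(d_o+d_i))² = 0.477;  ∂f/∂d_i = (d_o/(d_o+d_i))² = 0.0959
δf = √((∂f/∂d_o · δd_o)² + (∂f/∂d_i · δd_i)²) = √(0.227 + 0.00919) = 0.486 cm

0.486 cm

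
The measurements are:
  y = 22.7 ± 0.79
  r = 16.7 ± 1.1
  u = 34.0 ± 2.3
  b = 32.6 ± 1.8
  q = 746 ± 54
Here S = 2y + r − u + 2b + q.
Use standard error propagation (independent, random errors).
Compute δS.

54.2

Each term contributes (cᵢ δxᵢ)² to (δS)²:
  (2·δy)² = 2.50;  (δr)² = 1.21;  (δu)² = 5.29;  (2·δb)² = 13.0;  (δq)² = 2920
δS = √(2940) = 54.2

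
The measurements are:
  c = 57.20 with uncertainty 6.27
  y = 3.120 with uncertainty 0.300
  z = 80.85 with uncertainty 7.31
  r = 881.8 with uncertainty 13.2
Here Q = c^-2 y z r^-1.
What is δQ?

2.24e-05

Relative error in a monomial: (δQ/Q)² = Σ (nᵢ · δxᵢ/xᵢ)².
  (-2·δc/c)² = (-2×0.110)² = 0.0481;  (1·δy/y)² = (1×0.0962)² = 0.00925;  (1·δz/z)² = (1×0.0904)² = 0.00817;  (-1·δr/r)² = (-1×0.0150)² = 0.000224
δQ/Q = √(0.0657) = 0.256
Q = 8.743e-05, so δQ = 0.256 × 8.743e-05 = 2.24e-05.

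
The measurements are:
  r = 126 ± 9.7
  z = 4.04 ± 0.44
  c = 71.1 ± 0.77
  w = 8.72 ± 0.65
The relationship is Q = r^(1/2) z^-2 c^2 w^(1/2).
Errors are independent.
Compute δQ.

Q is a product of powers, so relative uncertainties combine in quadrature:
  (½·δr/r)² = (0.5×0.0770)² = 0.00148;  (-2·δz/z)² = (-2×0.109)² = 0.0474;  (2·δc/c)² = (2×0.0108)² = 0.000469;  (½·δw/w)² = (0.5×0.0745)² = 0.00139
δQ/Q = √(0.0508) = 0.225
Q = 10300, so δQ = 0.225 × 10300 = 2310.

2310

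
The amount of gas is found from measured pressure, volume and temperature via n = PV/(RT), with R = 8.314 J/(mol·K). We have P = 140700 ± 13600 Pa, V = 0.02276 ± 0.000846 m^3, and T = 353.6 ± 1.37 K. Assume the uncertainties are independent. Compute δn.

For a monomial n ∝ P, V, T^-1, fractional errors add in quadrature:
  (1·δP/P)² = (1×0.0967)² = 0.00934;  (1·δV/V)² = (1×0.0372)² = 0.00138;  (-1·δT/T)² = (-1×0.00387)² = 1.5e-05
δn/n = √(0.0107) = 0.104
n = 1.089 mol, so δn = 0.104 × 1.089 = 0.113 mol.

0.113 mol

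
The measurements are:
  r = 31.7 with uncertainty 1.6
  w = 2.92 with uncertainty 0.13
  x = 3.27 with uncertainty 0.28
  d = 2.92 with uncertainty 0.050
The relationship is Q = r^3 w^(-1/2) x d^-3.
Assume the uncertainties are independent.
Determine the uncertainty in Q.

Q is a product of powers, so relative uncertainties combine in quadrature:
  (3·δr/r)² = (3×0.0505)² = 0.0229;  (−½·δw/w)² = (-0.5×0.0445)² = 0.000496;  (1·δx/x)² = (1×0.0856)² = 0.00733;  (-3·δd/d)² = (-3×0.0171)² = 0.00264
δQ/Q = √(0.0334) = 0.183
Q = 2450, so δQ = 0.183 × 2450 = 447.

447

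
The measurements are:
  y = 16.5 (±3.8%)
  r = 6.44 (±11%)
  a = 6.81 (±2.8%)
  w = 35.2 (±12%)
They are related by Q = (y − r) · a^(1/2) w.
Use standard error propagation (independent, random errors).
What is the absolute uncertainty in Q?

Let u = y − r = 10.1. δu = √(δy² + δr²) = √(0.393 + 0.502) = 0.946, so δu/u = 0.0940.
Q is then a monomial in u, a, w:
δQ/Q = √((δu/u)² + (½·δa/a)² + (1·δw/w)²) = √(0.00884 + 0.000196 + 0.0144) = 0.153
Q = 924, so δQ = 0.153 × 924 = 141.

141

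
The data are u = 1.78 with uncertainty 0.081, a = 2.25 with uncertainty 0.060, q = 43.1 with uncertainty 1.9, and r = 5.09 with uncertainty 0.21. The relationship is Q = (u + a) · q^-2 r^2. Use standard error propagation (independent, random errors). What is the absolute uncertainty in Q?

Let w = u + a = 4.03. δw = √(δu² + δa²) = √(0.00656 + 0.00360) = 0.101, so δw/w = 0.0250.
Q is then a monomial in w, q, r:
δQ/Q = √((δw/w)² + (-2·δq/q)² + (2·δr/r)²) = √(0.000626 + 0.00777 + 0.00681) = 0.123
Q = 0.0562, so δQ = 0.123 × 0.0562 = 0.00693.

0.00693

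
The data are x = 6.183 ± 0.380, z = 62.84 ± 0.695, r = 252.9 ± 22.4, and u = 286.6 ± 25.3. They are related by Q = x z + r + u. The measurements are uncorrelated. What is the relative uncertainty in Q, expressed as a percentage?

4.48%

Let p = x·z = 388.5. δp/p = √((1·δx/x)² + (1·δz/z)²) = √(0.00378 + 0.000122) = 0.0624, so δp = 24.3.
Q = p + r + u: δQ = √(δp² + δr² + δu²) = √(589 + 502 + 640) = 41.6
Q = 928.0, so δQ/Q = 41.6/928.0 = 0.0448.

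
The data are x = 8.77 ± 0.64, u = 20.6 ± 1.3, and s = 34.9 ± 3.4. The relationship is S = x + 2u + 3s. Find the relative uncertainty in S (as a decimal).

0.0682

Sums and differences: (δS)² = Σ (cᵢ δxᵢ)².
  (δx)² = 0.410;  (2·δu)² = 6.76;  (3·δs)² = 104
δS = √(111) = 10.5
S = 155, so δS/S = 10.5/155 = 0.0682.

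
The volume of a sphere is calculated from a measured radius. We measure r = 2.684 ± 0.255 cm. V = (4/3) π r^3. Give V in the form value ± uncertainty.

V ∝ r^3, so δV/V = |3| · δr/r = 3 × 0.0950 = 0.285.
V = 80.99 cm^3, so δV = 0.285 × 80.99 = 23.1 cm^3.

80.99 ± 23.1 cm^3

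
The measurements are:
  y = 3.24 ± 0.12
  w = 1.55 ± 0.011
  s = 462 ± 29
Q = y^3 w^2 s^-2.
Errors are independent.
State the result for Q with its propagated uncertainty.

Since Q is a product/quotient, work with relative uncertainties:
  (3·δy/y)² = (3×0.0370)² = 0.0123;  (2·δw/w)² = (2×0.00710)² = 0.000201;  (-2·δs/s)² = (-2×0.0628)² = 0.0158
δQ/Q = √(0.0283) = 0.168
Q = 0.000383, so δQ = 0.168 × 0.000383 = 6.44e-05.

(3.83 ± 0.644) × 10^-4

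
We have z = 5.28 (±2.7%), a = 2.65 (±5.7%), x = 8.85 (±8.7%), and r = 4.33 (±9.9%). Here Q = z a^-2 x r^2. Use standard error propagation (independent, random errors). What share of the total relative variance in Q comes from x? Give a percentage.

(δQ/Q)² = (1·δz/z)² + (-2·δa/a)² + (1·δx/x)² + (2·δr/r)²
  z term: (1×0.0270)² = 0.000729
  a term: (-2×0.0570)² = 0.0130
  x term: (1×0.0870)² = 0.00757
  r term: (2×0.0990)² = 0.0392
Total = 0.0605. Share from x = 0.00757/0.0605 = 0.125.

12.5%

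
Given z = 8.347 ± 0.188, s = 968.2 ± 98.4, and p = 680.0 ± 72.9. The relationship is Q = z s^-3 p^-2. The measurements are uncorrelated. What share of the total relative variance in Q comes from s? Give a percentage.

66.7%

(δQ/Q)² = (1·δz/z)² + (-3·δs/s)² + (-2·δp/p)²
  z term: (1×0.0225)² = 0.000507
  s term: (-3×0.102)² = 0.0930
  p term: (-2×0.107)² = 0.0460
Total = 0.139. Share from s = 0.0930/0.139 = 0.667.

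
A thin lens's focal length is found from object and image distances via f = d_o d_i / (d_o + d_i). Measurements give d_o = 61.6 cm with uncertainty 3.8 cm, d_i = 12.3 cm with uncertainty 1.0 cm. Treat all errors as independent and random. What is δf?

∂f/∂d_o = (d_i/(d_o+d_i))² = 0.0277;  ∂f/∂d_i = (d_o/(d_o+d_i))² = 0.695
δf = √((∂f/∂d_o · δd_o)² + (∂f/∂d_i · δd_i)²) = √(0.0111 + 0.483) = 0.703 cm

0.703 cm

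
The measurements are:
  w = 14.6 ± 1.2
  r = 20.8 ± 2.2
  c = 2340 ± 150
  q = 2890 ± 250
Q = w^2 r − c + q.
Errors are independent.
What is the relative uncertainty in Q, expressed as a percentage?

18.3%

Let p = w^2·r = 4430. δp/p = √((2·δw/w)² + (1·δr/r)²) = √(0.0270 + 0.0112) = 0.195, so δp = 867.
Q = p − c + q: δQ = √(δp² + δc² + δq²) = √(7.51e+05 + 22500 + 62500) = 914
Q = 4980, so δQ/Q = 914/4980 = 0.183.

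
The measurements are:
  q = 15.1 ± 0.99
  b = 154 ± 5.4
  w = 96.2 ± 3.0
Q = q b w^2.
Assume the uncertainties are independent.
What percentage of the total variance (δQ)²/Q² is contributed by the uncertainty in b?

(δQ/Q)² = (1·δq/q)² + (1·δb/b)² + (2·δw/w)²
  q term: (1×0.0656)² = 0.00430
  b term: (1×0.0351)² = 0.00123
  w term: (2×0.0312)² = 0.00389
Total = 0.00942. Share from b = 0.00123/0.00942 = 0.131.

13.1%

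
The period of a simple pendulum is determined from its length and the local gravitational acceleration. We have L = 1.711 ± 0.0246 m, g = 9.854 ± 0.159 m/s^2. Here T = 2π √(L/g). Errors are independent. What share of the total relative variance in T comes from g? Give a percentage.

(δT/T)² = (½·δL/L)² + (−½·δg/g)²
  L term: (0.5×0.0144)² = 5.17e-05
  g term: (-0.5×0.0161)² = 6.51e-05
Total = 0.000117. Share from g = 6.51e-05/0.000117 = 0.557.

55.7%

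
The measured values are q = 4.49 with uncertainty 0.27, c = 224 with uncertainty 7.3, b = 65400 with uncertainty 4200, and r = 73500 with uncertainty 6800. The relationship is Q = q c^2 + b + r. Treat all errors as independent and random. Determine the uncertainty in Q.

Let p = q·c^2 = 2.25e+05. δp/p = √((1·δq/q)² + (2·δc/c)²) = √(0.00362 + 0.00425) = 0.0887, so δp = 20000.
Q = p + b + r: δQ = √(δp² + δb² + δr²) = √(3.99e+08 + 1.76e+07 + 4.62e+07) = 21500

21500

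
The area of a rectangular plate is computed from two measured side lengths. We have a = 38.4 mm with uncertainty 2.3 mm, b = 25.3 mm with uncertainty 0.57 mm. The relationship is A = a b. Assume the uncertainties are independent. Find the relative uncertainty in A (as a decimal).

0.0640

Products/powers → add relative errors in quadrature, weighted by exponent:
  (1·δa/a)² = (1×0.0599)² = 0.00359;  (1·δb/b)² = (1×0.0225)² = 0.000508
δA/A = √(0.00410) = 0.0640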